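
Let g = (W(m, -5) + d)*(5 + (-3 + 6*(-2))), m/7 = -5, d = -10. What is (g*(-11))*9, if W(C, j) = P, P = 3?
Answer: -6930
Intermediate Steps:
m = -35 (m = 7*(-5) = -35)
W(C, j) = 3
g = 70 (g = (3 - 10)*(5 + (-3 + 6*(-2))) = -7*(5 + (-3 - 12)) = -7*(5 - 15) = -7*(-10) = 70)
(g*(-11))*9 = (70*(-11))*9 = -770*9 = -6930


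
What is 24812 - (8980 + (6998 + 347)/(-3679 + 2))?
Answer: 58221609/3677 ≈ 15834.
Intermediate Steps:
24812 - (8980 + (6998 + 347)/(-3679 + 2)) = 24812 - (8980 + 7345/(-3677)) = 24812 - (8980 + 7345*(-1/3677)) = 24812 - (8980 - 7345/3677) = 24812 - 1*33012115/3677 = 24812 - 33012115/3677 = 58221609/3677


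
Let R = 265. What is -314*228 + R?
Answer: -71327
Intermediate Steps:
-314*228 + R = -314*228 + 265 = -71592 + 265 = -71327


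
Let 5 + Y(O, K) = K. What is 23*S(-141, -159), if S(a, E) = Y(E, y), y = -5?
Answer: -230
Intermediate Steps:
Y(O, K) = -5 + K
S(a, E) = -10 (S(a, E) = -5 - 5 = -10)
23*S(-141, -159) = 23*(-10) = -230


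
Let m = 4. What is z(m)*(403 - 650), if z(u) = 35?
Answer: -8645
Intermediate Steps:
z(m)*(403 - 650) = 35*(403 - 650) = 35*(-247) = -8645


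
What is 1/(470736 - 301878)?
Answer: 1/168858 ≈ 5.9221e-6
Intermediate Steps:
1/(470736 - 301878) = 1/168858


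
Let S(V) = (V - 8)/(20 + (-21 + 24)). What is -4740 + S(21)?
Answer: -109007/23 ≈ -4739.4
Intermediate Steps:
S(V) = -8/23 + V/23 (S(V) = (-8 + V)/(20 + 3) = (-8 + V)/23 = (-8 + V)*(1/23) = -8/23 + V/23)
-4740 + S(21) = -4740 + (-8/23 + (1/23)*21) = -4740 + (-8/23 + 21/23) = -4740 + 13/23 = -109007/23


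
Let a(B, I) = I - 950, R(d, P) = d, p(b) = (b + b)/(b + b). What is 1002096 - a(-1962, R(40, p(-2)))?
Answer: 1003006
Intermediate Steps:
p(b) = 1 (p(b) = (2*b)/((2*b)) = (2*b)*(1/(2*b)) = 1)
a(B, I) = -950 + I
1002096 - a(-1962, R(40, p(-2))) = 1002096 - (-950 + 40) = 1002096 - 1*(-910) = 1002096 + 910 = 1003006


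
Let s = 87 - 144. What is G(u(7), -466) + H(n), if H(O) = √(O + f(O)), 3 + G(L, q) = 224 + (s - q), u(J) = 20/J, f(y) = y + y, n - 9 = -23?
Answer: 630 + I*√42 ≈ 630.0 + 6.4807*I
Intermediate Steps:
n = -14 (n = 9 - 23 = -14)
f(y) = 2*y
s = -57
G(L, q) = 164 - q (G(L, q) = -3 + (224 + (-57 - q)) = -3 + (167 - q) = 164 - q)
H(O) = √3*√O (H(O) = √(O + 2*O) = √(3*O) = √3*√O)
G(u(7), -466) + H(n) = (164 - 1*(-466)) + √3*√(-14) = (164 + 466) + √3*(I*√14) = 630 + I*√42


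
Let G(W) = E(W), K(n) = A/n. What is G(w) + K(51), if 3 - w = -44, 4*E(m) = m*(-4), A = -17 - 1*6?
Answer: -2420/51 ≈ -47.451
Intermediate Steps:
A = -23 (A = -17 - 6 = -23)
E(m) = -m (E(m) = (m*(-4))/4 = (-4*m)/4 = -m)
K(n) = -23/n
w = 47 (w = 3 - 1*(-44) = 3 + 44 = 47)
G(W) = -W
G(w) + K(51) = -1*47 - 23/51 = -47 - 23*1/51 = -47 - 23/51 = -2420/51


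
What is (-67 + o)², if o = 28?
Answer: 1521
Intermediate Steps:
(-67 + o)² = (-67 + 28)² = (-39)² = 1521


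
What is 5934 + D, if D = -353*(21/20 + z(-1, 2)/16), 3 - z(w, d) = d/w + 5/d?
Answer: 881311/160 ≈ 5508.2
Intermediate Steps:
z(w, d) = 3 - 5/d - d/w (z(w, d) = 3 - (d/w + 5/d) = 3 - (5/d + d/w) = 3 + (-5/d - d/w) = 3 - 5/d - d/w)
D = -68129/160 (D = -353*(21/20 + (3 - 5/2 - 1*2/(-1))/16) = -353*(21*(1/20) + (3 - 5*½ - 1*2*(-1))*(1/16)) = -353*(21/20 + (3 - 5/2 + 2)*(1/16)) = -353*(21/20 + (5/2)*(1/16)) = -353*(21/20 + 5/32) = -353*193/160 = -68129/160 ≈ -425.81)
5934 + D = 5934 - 68129/160 = 881311/160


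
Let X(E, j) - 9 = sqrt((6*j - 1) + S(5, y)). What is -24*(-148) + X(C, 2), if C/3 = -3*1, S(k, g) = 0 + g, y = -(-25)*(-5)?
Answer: 3561 + I*sqrt(114) ≈ 3561.0 + 10.677*I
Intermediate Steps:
y = -125 (y = -5*25 = -125)
S(k, g) = g
C = -9 (C = 3*(-3*1) = 3*(-3) = -9)
X(E, j) = 9 + sqrt(-126 + 6*j) (X(E, j) = 9 + sqrt((6*j - 1) - 125) = 9 + sqrt((-1 + 6*j) - 125) = 9 + sqrt(-126 + 6*j))
-24*(-148) + X(C, 2) = -24*(-148) + (9 + sqrt(-126 + 6*2)) = 3552 + (9 + sqrt(-126 + 12)) = 3552 + (9 + sqrt(-114)) = 3552 + (9 + I*sqrt(114)) = 3561 + I*sqrt(114)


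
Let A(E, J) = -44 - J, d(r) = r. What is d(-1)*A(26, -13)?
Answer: 31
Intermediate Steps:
d(-1)*A(26, -13) = -(-44 - 1*(-13)) = -(-44 + 13) = -1*(-31) = 31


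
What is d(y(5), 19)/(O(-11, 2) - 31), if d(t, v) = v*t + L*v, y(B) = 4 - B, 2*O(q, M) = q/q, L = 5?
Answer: -152/61 ≈ -2.4918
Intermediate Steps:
O(q, M) = 1/2 (O(q, M) = (q/q)/2 = (1/2)*1 = 1/2)
d(t, v) = 5*v + t*v (d(t, v) = v*t + 5*v = t*v + 5*v = 5*v + t*v)
d(y(5), 19)/(O(-11, 2) - 31) = (19*(5 + (4 - 1*5)))/(1/2 - 31) = (19*(5 + (4 - 5)))/(-61/2) = (19*(5 - 1))*(-2/61) = (19*4)*(-2/61) = 76*(-2/61) = -152/61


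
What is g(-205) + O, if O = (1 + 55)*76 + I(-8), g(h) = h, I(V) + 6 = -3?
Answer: 4042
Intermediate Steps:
I(V) = -9 (I(V) = -6 - 3 = -9)
O = 4247 (O = (1 + 55)*76 - 9 = 56*76 - 9 = 4256 - 9 = 4247)
g(-205) + O = -205 + 4247 = 4042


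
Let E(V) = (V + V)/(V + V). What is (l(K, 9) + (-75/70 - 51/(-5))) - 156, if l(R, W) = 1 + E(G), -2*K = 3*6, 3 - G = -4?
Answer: -10141/70 ≈ -144.87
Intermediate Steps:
G = 7 (G = 3 - 1*(-4) = 3 + 4 = 7)
E(V) = 1 (E(V) = (2*V)/((2*V)) = (2*V)*(1/(2*V)) = 1)
K = -9 (K = -3*6/2 = -1/2*18 = -9)
l(R, W) = 2 (l(R, W) = 1 + 1 = 2)
(l(K, 9) + (-75/70 - 51/(-5))) - 156 = (2 + (-75/70 - 51/(-5))) - 156 = (2 + (-75*1/70 - 51*(-1/5))) - 156 = (2 + (-15/14 + 51/5)) - 156 = (2 + 639/70) - 156 = 779/70 - 156 = -10141/70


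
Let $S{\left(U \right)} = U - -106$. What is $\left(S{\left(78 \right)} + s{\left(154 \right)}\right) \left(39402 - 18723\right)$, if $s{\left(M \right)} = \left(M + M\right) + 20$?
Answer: $10587648$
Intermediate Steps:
$S{\left(U \right)} = 106 + U$ ($S{\left(U \right)} = U + 106 = 106 + U$)
$s{\left(M \right)} = 20 + 2 M$ ($s{\left(M \right)} = 2 M + 20 = 20 + 2 M$)
$\left(S{\left(78 \right)} + s{\left(154 \right)}\right) \left(39402 - 18723\right) = \left(\left(106 + 78\right) + \left(20 + 2 \cdot 154\right)\right) \left(39402 - 18723\right) = \left(184 + \left(20 + 308\right)\right) 20679 = \left(184 + 328\right) 20679 = 512 \cdot 20679 = 10587648$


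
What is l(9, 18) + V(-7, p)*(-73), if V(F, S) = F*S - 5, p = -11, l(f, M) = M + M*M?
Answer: -4914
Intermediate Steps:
l(f, M) = M + M**2
V(F, S) = -5 + F*S
l(9, 18) + V(-7, p)*(-73) = 18*(1 + 18) + (-5 - 7*(-11))*(-73) = 18*19 + (-5 + 77)*(-73) = 342 + 72*(-73) = 342 - 5256 = -4914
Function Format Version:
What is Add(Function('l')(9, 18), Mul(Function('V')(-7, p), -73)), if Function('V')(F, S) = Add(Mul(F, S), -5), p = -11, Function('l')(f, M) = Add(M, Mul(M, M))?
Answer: -4914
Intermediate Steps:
Function('l')(f, M) = Add(M, Pow(M, 2))
Function('V')(F, S) = Add(-5, Mul(F, S))
Add(Function('l')(9, 18), Mul(Function('V')(-7, p), -73)) = Add(Mul(18, Add(1, 18)), Mul(Add(-5, Mul(-7, -11)), -73)) = Add(Mul(18, 19), Mul(Add(-5, 77), -73)) = Add(342, Mul(72, -73)) = Add(342, -5256) = -4914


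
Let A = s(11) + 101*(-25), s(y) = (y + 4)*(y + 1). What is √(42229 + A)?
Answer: 26*√59 ≈ 199.71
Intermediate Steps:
s(y) = (1 + y)*(4 + y) (s(y) = (4 + y)*(1 + y) = (1 + y)*(4 + y))
A = -2345 (A = (4 + 11² + 5*11) + 101*(-25) = (4 + 121 + 55) - 2525 = 180 - 2525 = -2345)
√(42229 + A) = √(42229 - 2345) = √39884 = 26*√59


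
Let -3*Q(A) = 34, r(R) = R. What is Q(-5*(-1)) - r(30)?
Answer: -124/3 ≈ -41.333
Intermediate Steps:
Q(A) = -34/3 (Q(A) = -⅓*34 = -34/3)
Q(-5*(-1)) - r(30) = -34/3 - 1*30 = -34/3 - 30 = -124/3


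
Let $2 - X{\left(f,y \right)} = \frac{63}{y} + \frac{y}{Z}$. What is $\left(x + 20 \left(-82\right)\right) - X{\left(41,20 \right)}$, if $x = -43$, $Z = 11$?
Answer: $- \frac{369607}{220} \approx -1680.0$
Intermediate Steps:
$X{\left(f,y \right)} = 2 - \frac{63}{y} - \frac{y}{11}$ ($X{\left(f,y \right)} = 2 - \left(\frac{63}{y} + \frac{y}{11}\right) = 2 - \frac{63}{y} - \frac{y}{11}$)
$\left(x + 20 \left(-82\right)\right) - X{\left(41,20 \right)} = \left(-43 + 20 \left(-82\right)\right) - \left(2 - \frac{63}{20} - \frac{20}{11}\right) = \left(-43 - 1640\right) - \left(2 - \frac{63}{20} - \frac{20}{11}\right) = -1683 - \left(2 - \frac{63}{20} - \frac{20}{11}\right) = -1683 - - \frac{653}{220} = -1683 + \frac{653}{220} = - \frac{369607}{220}$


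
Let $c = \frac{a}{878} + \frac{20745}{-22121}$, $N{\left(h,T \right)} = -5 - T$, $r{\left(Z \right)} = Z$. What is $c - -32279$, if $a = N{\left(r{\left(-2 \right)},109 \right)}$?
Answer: $\frac{313454842249}{9711119} \approx 32278.0$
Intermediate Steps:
$a = -114$ ($a = -5 - 109 = -114$)
$c = - \frac{10367952}{9711119}$ ($c = - \frac{114}{878} + \frac{20745}{-22121} = \left(-114\right) \frac{1}{878} + 20745 \left(- \frac{1}{22121}\right) = - \frac{57}{439} - \frac{20745}{22121} = - \frac{10367952}{9711119} \approx -1.0676$)
$c - -32279 = - \frac{10367952}{9711119} - -32279 = - \frac{10367952}{9711119} + 32279 = \frac{313454842249}{9711119}$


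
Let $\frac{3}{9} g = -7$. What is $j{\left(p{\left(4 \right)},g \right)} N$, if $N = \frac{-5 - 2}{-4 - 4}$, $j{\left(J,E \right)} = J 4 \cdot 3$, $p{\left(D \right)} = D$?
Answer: $42$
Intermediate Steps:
$g = -21$ ($g = 3 \left(-7\right) = -21$)
$j{\left(J,E \right)} = 12 J$ ($j{\left(J,E \right)} = 4 J 3 = 12 J$)
$N = \frac{7}{8}$ ($N = - \frac{7}{-8} = \left(-7\right) \left(- \frac{1}{8}\right) = \frac{7}{8} \approx 0.875$)
$j{\left(p{\left(4 \right)},g \right)} N = 12 \cdot 4 \cdot \frac{7}{8} = 48 \cdot \frac{7}{8} = 42$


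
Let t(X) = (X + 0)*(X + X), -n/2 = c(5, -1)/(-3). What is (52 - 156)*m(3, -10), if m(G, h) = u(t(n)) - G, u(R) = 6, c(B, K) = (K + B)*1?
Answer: -312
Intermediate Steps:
c(B, K) = B + K (c(B, K) = (B + K)*1 = B + K)
n = 8/3 (n = -2*(5 - 1)/(-3) = -8*(-1)/3 = -2*(-4/3) = 8/3 ≈ 2.6667)
t(X) = 2*X**2 (t(X) = X*(2*X) = 2*X**2)
m(G, h) = 6 - G
(52 - 156)*m(3, -10) = (52 - 156)*(6 - 1*3) = -104*(6 - 3) = -104*3 = -312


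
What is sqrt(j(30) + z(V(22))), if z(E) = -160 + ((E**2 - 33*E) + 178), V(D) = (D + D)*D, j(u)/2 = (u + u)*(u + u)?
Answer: sqrt(912298) ≈ 955.14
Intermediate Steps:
j(u) = 8*u**2 (j(u) = 2*((u + u)*(u + u)) = 2*((2*u)*(2*u)) = 2*(4*u**2) = 8*u**2)
V(D) = 2*D**2 (V(D) = (2*D)*D = 2*D**2)
z(E) = 18 + E**2 - 33*E (z(E) = -160 + (178 + E**2 - 33*E) = 18 + E**2 - 33*E)
sqrt(j(30) + z(V(22))) = sqrt(8*30**2 + (18 + (2*22**2)**2 - 66*22**2)) = sqrt(8*900 + (18 + (2*484)**2 - 66*484)) = sqrt(7200 + (18 + 968**2 - 33*968)) = sqrt(7200 + (18 + 937024 - 31944)) = sqrt(7200 + 905098) = sqrt(912298)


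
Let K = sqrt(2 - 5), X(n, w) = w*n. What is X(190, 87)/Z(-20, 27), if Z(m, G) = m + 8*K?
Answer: -41325/74 - 8265*I*sqrt(3)/37 ≈ -558.45 - 386.9*I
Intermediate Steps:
X(n, w) = n*w
K = I*sqrt(3) (K = sqrt(-3) = I*sqrt(3) ≈ 1.732*I)
Z(m, G) = m + 8*I*sqrt(3) (Z(m, G) = m + 8*(I*sqrt(3)) = m + 8*I*sqrt(3))
X(190, 87)/Z(-20, 27) = (190*87)/(-20 + 8*I*sqrt(3)) = 16530/(-20 + 8*I*sqrt(3))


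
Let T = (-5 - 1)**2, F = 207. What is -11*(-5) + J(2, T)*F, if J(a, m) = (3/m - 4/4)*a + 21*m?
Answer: 312335/2 ≈ 1.5617e+5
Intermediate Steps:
T = 36 (T = (-6)**2 = 36)
J(a, m) = 21*m + a*(-1 + 3/m) (J(a, m) = (3/m - 4*1/4)*a + 21*m = (3/m - 1)*a + 21*m = (-1 + 3/m)*a + 21*m = a*(-1 + 3/m) + 21*m = 21*m + a*(-1 + 3/m))
-11*(-5) + J(2, T)*F = -11*(-5) + (-1*2 + 21*36 + 3*2/36)*207 = 55 + (-2 + 756 + 3*2*(1/36))*207 = 55 + (-2 + 756 + 1/6)*207 = 55 + (4525/6)*207 = 55 + 312225/2 = 312335/2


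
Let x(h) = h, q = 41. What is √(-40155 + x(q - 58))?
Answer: 22*I*√83 ≈ 200.43*I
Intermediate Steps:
√(-40155 + x(q - 58)) = √(-40155 + (41 - 58)) = √(-40155 - 17) = √(-40172) = 22*I*√83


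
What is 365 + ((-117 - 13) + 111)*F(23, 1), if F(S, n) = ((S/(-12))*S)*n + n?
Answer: 14203/12 ≈ 1183.6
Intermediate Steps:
F(S, n) = n - n*S²/12 (F(S, n) = ((S*(-1/12))*S)*n + n = ((-S/12)*S)*n + n = (-S²/12)*n + n = -n*S²/12 + n = n - n*S²/12)
365 + ((-117 - 13) + 111)*F(23, 1) = 365 + ((-117 - 13) + 111)*((1/12)*1*(12 - 1*23²)) = 365 + (-130 + 111)*((1/12)*1*(12 - 1*529)) = 365 - 19*(12 - 529)/12 = 365 - 19*(-517)/12 = 365 - 19*(-517/12) = 365 + 9823/12 = 14203/12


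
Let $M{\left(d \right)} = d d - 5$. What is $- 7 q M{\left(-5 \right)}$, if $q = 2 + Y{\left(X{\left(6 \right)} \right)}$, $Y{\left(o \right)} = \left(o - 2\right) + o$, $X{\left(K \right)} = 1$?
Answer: $-280$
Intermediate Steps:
$Y{\left(o \right)} = -2 + 2 o$ ($Y{\left(o \right)} = \left(-2 + o\right) + o = -2 + 2 o$)
$M{\left(d \right)} = -5 + d^{2}$ ($M{\left(d \right)} = d^{2} - 5 = -5 + d^{2}$)
$q = 2$ ($q = 2 + \left(-2 + 2 \cdot 1\right) = 2 + \left(-2 + 2\right) = 2 + 0 = 2$)
$- 7 q M{\left(-5 \right)} = \left(-7\right) 2 \left(-5 + \left(-5\right)^{2}\right) = - 14 \left(-5 + 25\right) = \left(-14\right) 20 = -280$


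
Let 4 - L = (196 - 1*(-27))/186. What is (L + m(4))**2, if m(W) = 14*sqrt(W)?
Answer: 32821441/34596 ≈ 948.71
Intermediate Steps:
L = 521/186 (L = 4 - (196 - 1*(-27))/186 = 4 - (196 + 27)/186 = 4 - 223/186 = 521/186 ≈ 2.8011)
(L + m(4))**2 = (521/186 + 14*sqrt(4))**2 = (521/186 + 14*2)**2 = (521/186 + 28)**2 = (5729/186)**2 = 32821441/34596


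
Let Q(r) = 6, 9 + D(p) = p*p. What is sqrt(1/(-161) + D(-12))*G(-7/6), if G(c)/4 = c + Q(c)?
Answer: 58*sqrt(3499174)/483 ≈ 224.63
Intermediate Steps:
D(p) = -9 + p**2 (D(p) = -9 + p*p = -9 + p**2)
G(c) = 24 + 4*c (G(c) = 4*(c + 6) = 4*(6 + c) = 24 + 4*c)
sqrt(1/(-161) + D(-12))*G(-7/6) = sqrt(1/(-161) + (-9 + (-12)**2))*(24 + 4*(-7/6)) = sqrt(-1/161 + (-9 + 144))*(24 + 4*(-7*1/6)) = sqrt(-1/161 + 135)*(24 + 4*(-7/6)) = sqrt(21734/161)*(24 - 14/3) = (sqrt(3499174)/161)*(58/3) = 58*sqrt(3499174)/483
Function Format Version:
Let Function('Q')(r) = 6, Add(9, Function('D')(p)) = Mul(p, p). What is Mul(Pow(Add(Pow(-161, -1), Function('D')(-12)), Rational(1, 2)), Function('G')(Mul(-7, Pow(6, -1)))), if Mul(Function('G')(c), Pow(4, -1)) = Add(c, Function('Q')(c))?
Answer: Mul(Rational(58, 483), Pow(3499174, Rational(1, 2))) ≈ 224.63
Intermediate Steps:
Function('D')(p) = Add(-9, Pow(p, 2)) (Function('D')(p) = Add(-9, Mul(p, p)) = Add(-9, Pow(p, 2)))
Function('G')(c) = Add(24, Mul(4, c)) (Function('G')(c) = Mul(4, Add(c, 6)) = Mul(4, Add(6, c)) = Add(24, Mul(4, c)))
Mul(Pow(Add(Pow(-161, -1), Function('D')(-12)), Rational(1, 2)), Function('G')(Mul(-7, Pow(6, -1)))) = Mul(Pow(Add(Pow(-161, -1), Add(-9, Pow(-12, 2))), Rational(1, 2)), Add(24, Mul(4, Mul(-7, Pow(6, -1))))) = Mul(Pow(Add(Rational(-1, 161), Add(-9, 144)), Rational(1, 2)), Add(24, Mul(4, Mul(-7, Rational(1, 6))))) = Mul(Pow(Add(Rational(-1, 161), 135), Rational(1, 2)), Add(24, Mul(4, Rational(-7, 6)))) = Mul(Pow(Rational(21734, 161), Rational(1, 2)), Add(24, Rational(-14, 3))) = Mul(Mul(Rational(1, 161), Pow(3499174, Rational(1, 2))), Rational(58, 3)) = Mul(Rational(58, 483), Pow(3499174, Rational(1, 2)))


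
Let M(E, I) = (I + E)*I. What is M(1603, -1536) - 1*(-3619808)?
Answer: 3516896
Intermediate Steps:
M(E, I) = I*(E + I) (M(E, I) = (E + I)*I = I*(E + I))
M(1603, -1536) - 1*(-3619808) = -1536*(1603 - 1536) - 1*(-3619808) = -1536*67 + 3619808 = -102912 + 3619808 = 3516896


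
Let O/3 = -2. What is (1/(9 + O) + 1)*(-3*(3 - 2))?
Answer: -4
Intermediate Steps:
O = -6 (O = 3*(-2) = -6)
(1/(9 + O) + 1)*(-3*(3 - 2)) = (1/(9 - 6) + 1)*(-3*(3 - 2)) = (1/3 + 1)*(-3*1) = (1/3 + 1)*(-3) = (4/3)*(-3) = -4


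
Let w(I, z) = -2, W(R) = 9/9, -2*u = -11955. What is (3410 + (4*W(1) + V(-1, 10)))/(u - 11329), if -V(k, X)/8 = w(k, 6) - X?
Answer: -7020/10703 ≈ -0.65589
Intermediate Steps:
u = 11955/2 (u = -½*(-11955) = 11955/2 ≈ 5977.5)
W(R) = 1 (W(R) = 9*(⅑) = 1)
V(k, X) = 16 + 8*X (V(k, X) = -8*(-2 - X) = 16 + 8*X)
(3410 + (4*W(1) + V(-1, 10)))/(u - 11329) = (3410 + (4*1 + (16 + 8*10)))/(11955/2 - 11329) = (3410 + (4 + (16 + 80)))/(-10703/2) = (3410 + (4 + 96))*(-2/10703) = (3410 + 100)*(-2/10703) = 3510*(-2/10703) = -7020/10703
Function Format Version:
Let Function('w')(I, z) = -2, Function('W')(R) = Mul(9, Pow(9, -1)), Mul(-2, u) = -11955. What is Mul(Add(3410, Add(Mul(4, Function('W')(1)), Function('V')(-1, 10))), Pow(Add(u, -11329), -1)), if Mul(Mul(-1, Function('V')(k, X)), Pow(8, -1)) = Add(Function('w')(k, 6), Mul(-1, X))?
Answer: Rational(-7020, 10703) ≈ -0.65589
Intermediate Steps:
u = Rational(11955, 2) (u = Mul(Rational(-1, 2), -11955) = Rational(11955, 2) ≈ 5977.5)
Function('W')(R) = 1 (Function('W')(R) = Mul(9, Rational(1, 9)) = 1)
Function('V')(k, X) = Add(16, Mul(8, X)) (Function('V')(k, X) = Mul(-8, Add(-2, Mul(-1, X))) = Add(16, Mul(8, X)))
Mul(Add(3410, Add(Mul(4, Function('W')(1)), Function('V')(-1, 10))), Pow(Add(u, -11329), -1)) = Mul(Add(3410, Add(Mul(4, 1), Add(16, Mul(8, 10)))), Pow(Add(Rational(11955, 2), -11329), -1)) = Mul(Add(3410, Add(4, Add(16, 80))), Pow(Rational(-10703, 2), -1)) = Mul(Add(3410, Add(4, 96)), Rational(-2, 10703)) = Mul(Add(3410, 100), Rational(-2, 10703)) = Mul(3510, Rational(-2, 10703)) = Rational(-7020, 10703)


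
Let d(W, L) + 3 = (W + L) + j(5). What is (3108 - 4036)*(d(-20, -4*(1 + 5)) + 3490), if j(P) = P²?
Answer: -3218304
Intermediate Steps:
d(W, L) = 22 + L + W (d(W, L) = -3 + ((W + L) + 5²) = -3 + ((L + W) + 25) = -3 + (25 + L + W) = 22 + L + W)
(3108 - 4036)*(d(-20, -4*(1 + 5)) + 3490) = (3108 - 4036)*((22 - 4*(1 + 5) - 20) + 3490) = -928*((22 - 4*6 - 20) + 3490) = -928*((22 - 24 - 20) + 3490) = -928*(-22 + 3490) = -928*3468 = -3218304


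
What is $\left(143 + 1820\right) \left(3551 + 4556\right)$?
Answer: $15914041$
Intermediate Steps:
$\left(143 + 1820\right) \left(3551 + 4556\right) = 1963 \cdot 8107 = 15914041$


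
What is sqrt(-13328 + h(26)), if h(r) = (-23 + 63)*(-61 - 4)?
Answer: 2*I*sqrt(3982) ≈ 126.21*I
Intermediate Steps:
h(r) = -2600 (h(r) = 40*(-65) = -2600)
sqrt(-13328 + h(26)) = sqrt(-13328 - 2600) = sqrt(-15928) = 2*I*sqrt(3982)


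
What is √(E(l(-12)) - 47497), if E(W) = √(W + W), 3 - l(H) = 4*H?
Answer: √(-47497 + √102) ≈ 217.91*I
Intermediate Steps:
l(H) = 3 - 4*H
E(W) = √2*√W (E(W) = √(2*W) = √2*√W)
√(E(l(-12)) - 47497) = √(√2*√(3 - 4*(-12)) - 47497) = √(√2*√(3 + 48) - 47497) = √(√2*√51 - 47497) = √(√102 - 47497) = √(-47497 + √102)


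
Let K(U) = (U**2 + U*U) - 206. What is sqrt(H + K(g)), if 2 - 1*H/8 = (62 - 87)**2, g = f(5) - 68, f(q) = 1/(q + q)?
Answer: 43*sqrt(218)/10 ≈ 63.489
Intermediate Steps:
f(q) = 1/(2*q)
g = -679/10 (g = (1/2)/5 - 68 = (1/2)*(1/5) - 68 = 1/10 - 68 = -679/10 ≈ -67.900)
K(U) = -206 + 2*U**2 (K(U) = (U**2 + U**2) - 206 = 2*U**2 - 206 = -206 + 2*U**2)
H = -4984 (H = 16 - 8*(62 - 87)**2 = 16 - 8*(-25)**2 = 16 - 8*625 = 16 - 5000 = -4984)
sqrt(H + K(g)) = sqrt(-4984 + (-206 + 2*(-679/10)**2)) = sqrt(-4984 + (-206 + 2*(461041/100))) = sqrt(-4984 + (-206 + 461041/50)) = sqrt(-4984 + 450741/50) = sqrt(201541/50) = 43*sqrt(218)/10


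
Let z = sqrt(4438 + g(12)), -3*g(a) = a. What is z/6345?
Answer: sqrt(4434)/6345 ≈ 0.010495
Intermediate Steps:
g(a) = -a/3
z = sqrt(4434) (z = sqrt(4438 - 1/3*12) = sqrt(4438 - 4) = sqrt(4434) ≈ 66.588)
z/6345 = sqrt(4434)/6345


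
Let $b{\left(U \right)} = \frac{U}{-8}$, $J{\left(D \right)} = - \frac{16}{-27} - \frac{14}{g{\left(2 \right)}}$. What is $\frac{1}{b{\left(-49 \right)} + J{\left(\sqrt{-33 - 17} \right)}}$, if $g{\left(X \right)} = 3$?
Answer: $\frac{216}{443} \approx 0.48758$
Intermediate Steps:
$J{\left(D \right)} = - \frac{110}{27}$ ($J{\left(D \right)} = - \frac{16}{-27} - \frac{14}{3} = \left(-16\right) \left(- \frac{1}{27}\right) - \frac{14}{3} = \frac{16}{27} - \frac{14}{3} = - \frac{110}{27}$)
$b{\left(U \right)} = - \frac{U}{8}$ ($b{\left(U \right)} = U \left(- \frac{1}{8}\right) = - \frac{U}{8}$)
$\frac{1}{b{\left(-49 \right)} + J{\left(\sqrt{-33 - 17} \right)}} = \frac{1}{\left(- \frac{1}{8}\right) \left(-49\right) - \frac{110}{27}} = \frac{1}{\frac{49}{8} - \frac{110}{27}} = \frac{1}{\frac{443}{216}} = \frac{216}{443}$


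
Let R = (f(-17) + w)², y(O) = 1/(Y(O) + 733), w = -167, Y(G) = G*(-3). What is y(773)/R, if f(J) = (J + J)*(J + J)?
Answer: -1/1551299906 ≈ -6.4462e-10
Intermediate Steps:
Y(G) = -3*G
f(J) = 4*J² (f(J) = (2*J)*(2*J) = 4*J²)
y(O) = 1/(733 - 3*O) (y(O) = 1/(-3*O + 733) = 1/(733 - 3*O))
R = 978121 (R = (4*(-17)² - 167)² = (4*289 - 167)² = (1156 - 167)² = 989² = 978121)
y(773)/R = -1/(-733 + 3*773)/978121 = -1/(-733 + 2319)*(1/978121) = -1/1586*(1/978121) = -1*1/1586*(1/978121) = -1/1586*1/978121 = -1/1551299906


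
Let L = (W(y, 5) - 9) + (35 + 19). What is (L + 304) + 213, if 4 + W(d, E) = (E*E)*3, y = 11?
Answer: 633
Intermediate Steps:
W(d, E) = -4 + 3*E² (W(d, E) = -4 + (E*E)*3 = -4 + E²*3 = -4 + 3*E²)
L = 116 (L = ((-4 + 3*5²) - 9) + (35 + 19) = ((-4 + 3*25) - 9) + 54 = ((-4 + 75) - 9) + 54 = (71 - 9) + 54 = 62 + 54 = 116)
(L + 304) + 213 = (116 + 304) + 213 = 420 + 213 = 633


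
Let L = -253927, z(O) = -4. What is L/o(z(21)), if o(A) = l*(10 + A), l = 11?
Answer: -253927/66 ≈ -3847.4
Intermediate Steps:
o(A) = 110 + 11*A (o(A) = 11*(10 + A) = 110 + 11*A)
L/o(z(21)) = -253927/(110 + 11*(-4)) = -253927/(110 - 44) = -253927/66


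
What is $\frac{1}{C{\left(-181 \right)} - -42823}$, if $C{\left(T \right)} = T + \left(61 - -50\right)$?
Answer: $\frac{1}{42753} \approx 2.339 \cdot 10^{-5}$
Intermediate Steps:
$C{\left(T \right)} = 111 + T$ ($C{\left(T \right)} = T + \left(61 + 50\right) = T + 111 = 111 + T$)
$\frac{1}{C{\left(-181 \right)} - -42823} = \frac{1}{\left(111 - 181\right) - -42823} = \frac{1}{-70 + 42823} = \frac{1}{42753}$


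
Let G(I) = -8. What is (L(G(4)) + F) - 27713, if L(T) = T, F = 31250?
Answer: 3529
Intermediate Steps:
(L(G(4)) + F) - 27713 = (-8 + 31250) - 27713 = 31242 - 27713 = 3529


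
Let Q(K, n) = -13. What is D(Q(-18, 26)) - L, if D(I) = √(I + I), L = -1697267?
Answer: 1697267 + I*√26 ≈ 1.6973e+6 + 5.099*I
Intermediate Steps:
D(I) = √2*√I (D(I) = √(2*I) = √2*√I)
D(Q(-18, 26)) - L = √2*√(-13) - 1*(-1697267) = √2*(I*√13) + 1697267 = I*√26 + 1697267 = 1697267 + I*√26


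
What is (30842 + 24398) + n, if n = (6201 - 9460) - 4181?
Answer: 47800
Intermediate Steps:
n = -7440 (n = -3259 - 4181 = -7440)
(30842 + 24398) + n = (30842 + 24398) - 7440 = 55240 - 7440 = 47800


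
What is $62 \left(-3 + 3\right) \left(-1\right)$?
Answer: $0$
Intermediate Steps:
$62 \left(-3 + 3\right) \left(-1\right) = 62 \cdot 0 \left(-1\right) = 62 \cdot 0 = 0$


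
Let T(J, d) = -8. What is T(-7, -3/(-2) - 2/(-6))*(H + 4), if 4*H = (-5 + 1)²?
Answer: -64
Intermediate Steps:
H = 4 (H = (-5 + 1)²/4 = (¼)*(-4)² = (¼)*16 = 4)
T(-7, -3/(-2) - 2/(-6))*(H + 4) = -8*(4 + 4) = -8*8 = -64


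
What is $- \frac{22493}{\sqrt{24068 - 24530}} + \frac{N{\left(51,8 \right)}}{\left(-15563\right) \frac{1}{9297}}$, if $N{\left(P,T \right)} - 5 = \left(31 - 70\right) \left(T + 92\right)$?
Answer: $\frac{36211815}{15563} + \frac{22493 i \sqrt{462}}{462} \approx 2326.8 + 1046.5 i$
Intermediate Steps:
$N{\left(P,T \right)} = -3583 - 39 T$ ($N{\left(P,T \right)} = 5 + \left(31 - 70\right) \left(T + 92\right) = 5 - 39 \left(92 + T\right) = 5 - \left(3588 + 39 T\right) = -3583 - 39 T$)
$- \frac{22493}{\sqrt{24068 - 24530}} + \frac{N{\left(51,8 \right)}}{\left(-15563\right) \frac{1}{9297}} = - \frac{22493}{\sqrt{24068 - 24530}} + \frac{-3583 - 312}{\left(-15563\right) \frac{1}{9297}} = - \frac{22493}{\sqrt{-462}} + \frac{-3583 - 312}{\left(-15563\right) \frac{1}{9297}} = - \frac{22493}{i \sqrt{462}} - \frac{3895}{- \frac{15563}{9297}} = - 22493 \left(- \frac{i \sqrt{462}}{462}\right) - - \frac{36211815}{15563} = \frac{22493 i \sqrt{462}}{462} + \frac{36211815}{15563} = \frac{36211815}{15563} + \frac{22493 i \sqrt{462}}{462}$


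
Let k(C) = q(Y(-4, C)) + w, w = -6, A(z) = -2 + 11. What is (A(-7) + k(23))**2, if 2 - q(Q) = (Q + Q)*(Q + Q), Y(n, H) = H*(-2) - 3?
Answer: 92140801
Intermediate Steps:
A(z) = 9
Y(n, H) = -3 - 2*H (Y(n, H) = -2*H - 3 = -3 - 2*H)
q(Q) = 2 - 4*Q**2 (q(Q) = 2 - (Q + Q)*(Q + Q) = 2 - 2*Q*2*Q = 2 - 4*Q**2)
k(C) = -4 - 4*(-3 - 2*C)**2 (k(C) = (2 - 4*(-3 - 2*C)**2) - 6 = -4 - 4*(-3 - 2*C)**2)
(A(-7) + k(23))**2 = (9 + (-4 - 4*(3 + 2*23)**2))**2 = (9 + (-4 - 4*(3 + 46)**2))**2 = (9 + (-4 - 4*49**2))**2 = (9 + (-4 - 4*2401))**2 = (9 + (-4 - 9604))**2 = (9 - 9608)**2 = (-9599)**2 = 92140801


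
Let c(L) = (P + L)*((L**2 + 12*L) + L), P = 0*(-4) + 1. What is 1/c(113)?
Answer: 1/1623132 ≈ 6.1609e-7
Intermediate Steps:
P = 1 (P = 0 + 1 = 1)
c(L) = (1 + L)*(L**2 + 13*L) (c(L) = (1 + L)*((L**2 + 12*L) + L) = (1 + L)*(L**2 + 13*L))
1/c(113) = 1/(113*(13 + 113**2 + 14*113)) = 1/(113*(13 + 12769 + 1582)) = 1/(113*14364) = 1/1623132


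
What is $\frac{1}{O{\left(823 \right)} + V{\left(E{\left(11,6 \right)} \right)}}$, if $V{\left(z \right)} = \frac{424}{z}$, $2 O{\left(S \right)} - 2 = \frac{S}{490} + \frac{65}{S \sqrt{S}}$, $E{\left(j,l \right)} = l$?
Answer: $\frac{349358153847091620}{25330723901560902787} - \frac{231194691000 \sqrt{823}}{25330723901560902787} \approx 0.013792$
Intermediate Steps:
$O{\left(S \right)} = 1 + \frac{S}{980} + \frac{65}{2 S^{\frac{3}{2}}}$ ($O{\left(S \right)} = 1 + \frac{\frac{S}{490} + \frac{65}{S \sqrt{S}}}{2} = 1 + \frac{S \frac{1}{490} + \frac{65}{S^{\frac{3}{2}}}}{2} = 1 + \frac{\frac{S}{490} + \frac{65}{S^{\frac{3}{2}}}}{2} = 1 + \frac{\frac{65}{S^{\frac{3}{2}}} + \frac{S}{490}}{2} = 1 + \left(\frac{S}{980} + \frac{65}{2 S^{\frac{3}{2}}}\right) = 1 + \frac{S}{980} + \frac{65}{2 S^{\frac{3}{2}}}$)
$\frac{1}{O{\left(823 \right)} + V{\left(E{\left(11,6 \right)} \right)}} = \frac{1}{\left(1 + \frac{1}{980} \cdot 823 + \frac{65}{2 \cdot 823 \sqrt{823}}\right) + \frac{424}{6}} = \frac{1}{\left(1 + \frac{823}{980} + \frac{65 \frac{\sqrt{823}}{677329}}{2}\right) + 424 \cdot \frac{1}{6}} = \frac{1}{\left(1 + \frac{823}{980} + \frac{65 \sqrt{823}}{1354658}\right) + \frac{212}{3}} = \frac{1}{\left(\frac{1803}{980} + \frac{65 \sqrt{823}}{1354658}\right) + \frac{212}{3}} = \frac{1}{\frac{213169}{2940} + \frac{65 \sqrt{823}}{1354658}}$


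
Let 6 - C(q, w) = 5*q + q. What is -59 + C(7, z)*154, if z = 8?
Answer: -5603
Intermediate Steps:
C(q, w) = 6 - 6*q (C(q, w) = 6 - (5*q + q) = 6 - 6*q)
-59 + C(7, z)*154 = -59 + (6 - 6*7)*154 = -59 + (6 - 42)*154 = -59 - 36*154 = -59 - 5544 = -5603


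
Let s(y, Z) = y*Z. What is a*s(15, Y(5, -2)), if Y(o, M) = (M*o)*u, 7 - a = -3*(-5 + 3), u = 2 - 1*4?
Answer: 300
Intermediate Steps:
u = -2 (u = 2 - 4 = -2)
a = 1 (a = 7 - (-3)*(-5 + 3) = 7 - (-3)*(-2) = 7 - 1*6 = 7 - 6 = 1)
Y(o, M) = -2*M*o (Y(o, M) = (M*o)*(-2) = -2*M*o)
s(y, Z) = Z*y
a*s(15, Y(5, -2)) = 1*(-2*(-2)*5*15) = 1*(20*15) = 1*300 = 300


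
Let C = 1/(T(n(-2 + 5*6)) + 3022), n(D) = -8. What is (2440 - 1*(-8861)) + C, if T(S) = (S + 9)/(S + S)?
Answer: 546414667/48351 ≈ 11301.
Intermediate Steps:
T(S) = (9 + S)/(2*S) (T(S) = (9 + S)/((2*S)) = (9 + S)*(1/(2*S)) = (9 + S)/(2*S))
C = 16/48351 (C = 1/((½)*(9 - 8)/(-8) + 3022) = 1/((½)*(-⅛)*1 + 3022) = 1/(-1/16 + 3022) = 1/(48351/16) = 16/48351 ≈ 0.00033091)
(2440 - 1*(-8861)) + C = (2440 - 1*(-8861)) + 16/48351 = (2440 + 8861) + 16/48351 = 11301 + 16/48351 = 546414667/48351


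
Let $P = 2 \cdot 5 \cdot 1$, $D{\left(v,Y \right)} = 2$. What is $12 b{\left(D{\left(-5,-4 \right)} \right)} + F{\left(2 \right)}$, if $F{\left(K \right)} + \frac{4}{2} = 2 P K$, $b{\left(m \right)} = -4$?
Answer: $-10$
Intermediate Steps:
$P = 10$ ($P = 10 \cdot 1 = 10$)
$F{\left(K \right)} = -2 + 20 K$ ($F{\left(K \right)} = -2 + 2 \cdot 10 K = -2 + 20 K$)
$12 b{\left(D{\left(-5,-4 \right)} \right)} + F{\left(2 \right)} = 12 \left(-4\right) + \left(-2 + 20 \cdot 2\right) = -48 + \left(-2 + 40\right) = -48 + 38 = -10$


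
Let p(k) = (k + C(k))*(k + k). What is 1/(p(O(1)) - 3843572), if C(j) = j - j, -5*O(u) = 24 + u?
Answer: -1/3843522 ≈ -2.6018e-7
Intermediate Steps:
O(u) = -24/5 - u/5 (O(u) = -(24 + u)/5 = -24/5 - u/5)
C(j) = 0
p(k) = 2*k**2 (p(k) = (k + 0)*(k + k) = k*(2*k) = 2*k**2)
1/(p(O(1)) - 3843572) = 1/(2*(-24/5 - 1/5*1)**2 - 3843572) = 1/(2*(-24/5 - 1/5)**2 - 3843572) = 1/(2*(-5)**2 - 3843572) = 1/(2*25 - 3843572) = 1/(50 - 3843572) = 1/(-3843522) = -1/3843522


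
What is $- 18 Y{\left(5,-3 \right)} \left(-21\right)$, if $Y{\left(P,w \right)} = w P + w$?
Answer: $-6804$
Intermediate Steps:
$Y{\left(P,w \right)} = w + P w$ ($Y{\left(P,w \right)} = P w + w = w + P w$)
$- 18 Y{\left(5,-3 \right)} \left(-21\right) = - 18 \left(- 3 \left(1 + 5\right)\right) \left(-21\right) = - 18 \left(\left(-3\right) 6\right) \left(-21\right) = \left(-18\right) \left(-18\right) \left(-21\right) = 324 \left(-21\right) = -6804$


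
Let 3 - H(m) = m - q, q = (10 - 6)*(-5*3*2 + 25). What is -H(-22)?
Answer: -5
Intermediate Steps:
q = -20 (q = 4*(-15*2 + 25) = 4*(-30 + 25) = 4*(-5) = -20)
H(m) = -17 - m (H(m) = 3 - (m - 1*(-20)) = 3 - (m + 20) = 3 - (20 + m) = 3 + (-20 - m) = -17 - m)
-H(-22) = -(-17 - 1*(-22)) = -(-17 + 22) = -1*5 = -5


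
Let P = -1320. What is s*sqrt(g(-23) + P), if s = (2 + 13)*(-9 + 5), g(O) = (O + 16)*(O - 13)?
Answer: -120*I*sqrt(267) ≈ -1960.8*I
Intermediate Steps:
g(O) = (-13 + O)*(16 + O) (g(O) = (16 + O)*(-13 + O) = (-13 + O)*(16 + O))
s = -60 (s = 15*(-4) = -60)
s*sqrt(g(-23) + P) = -60*sqrt((-208 + (-23)**2 + 3*(-23)) - 1320) = -60*sqrt((-208 + 529 - 69) - 1320) = -60*sqrt(252 - 1320) = -120*I*sqrt(267)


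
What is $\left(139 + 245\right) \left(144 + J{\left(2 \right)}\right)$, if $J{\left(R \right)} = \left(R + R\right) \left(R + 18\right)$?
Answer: $86016$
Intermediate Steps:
$J{\left(R \right)} = 2 R \left(18 + R\right)$
$\left(139 + 245\right) \left(144 + J{\left(2 \right)}\right) = \left(139 + 245\right) \left(144 + 2 \cdot 2 \left(18 + 2\right)\right) = 384 \left(144 + 2 \cdot 2 \cdot 20\right) = 384 \left(144 + 80\right) = 384 \cdot 224 = 86016$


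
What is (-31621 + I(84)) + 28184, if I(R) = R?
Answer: -3353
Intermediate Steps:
(-31621 + I(84)) + 28184 = (-31621 + 84) + 28184 = -31537 + 28184 = -3353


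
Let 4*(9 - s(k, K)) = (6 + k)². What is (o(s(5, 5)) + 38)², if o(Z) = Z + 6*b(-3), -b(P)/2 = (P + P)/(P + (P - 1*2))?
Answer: 961/16 ≈ 60.063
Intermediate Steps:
s(k, K) = 9 - (6 + k)²/4
b(P) = -4*P/(-2 + 2*P) (b(P) = -2*(P + P)/(P + (P - 1*2)) = -2*2*P/(P + (P - 2)) = -2*2*P/(P + (-2 + P)) = -2*2*P/(-2 + 2*P) = -4*P/(-2 + 2*P))
o(Z) = -9 + Z (o(Z) = Z + 6*(-2*(-3)/(-1 - 3)) = Z + 6*(-2*(-3)/(-4)) = Z + 6*(-2*(-3)*(-¼)) = Z + 6*(-3/2) = Z - 9 = -9 + Z)
(o(s(5, 5)) + 38)² = ((-9 + (9 - (6 + 5)²/4)) + 38)² = ((-9 + (9 - ¼*11²)) + 38)² = ((-9 + (9 - ¼*121)) + 38)² = ((-9 + (9 - 121/4)) + 38)² = ((-9 - 85/4) + 38)² = (-121/4 + 38)² = (31/4)² = 961/16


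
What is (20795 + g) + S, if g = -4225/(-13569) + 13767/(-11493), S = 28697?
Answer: 857562861874/17327613 ≈ 49491.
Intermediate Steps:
g = -15360722/17327613 (g = -4225*(-1/13569) + 13767*(-1/11493) = 4225/13569 - 4589/3831 = -15360722/17327613 ≈ -0.88649)
(20795 + g) + S = (20795 - 15360722/17327613) + 28697 = 360312351613/17327613 + 28697 = 857562861874/17327613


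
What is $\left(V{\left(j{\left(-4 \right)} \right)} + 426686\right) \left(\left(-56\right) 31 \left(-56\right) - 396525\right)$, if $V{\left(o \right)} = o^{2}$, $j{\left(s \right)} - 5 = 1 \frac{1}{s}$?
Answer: $- \frac{2043483410133}{16} \approx -1.2772 \cdot 10^{11}$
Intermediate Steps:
$j{\left(s \right)} = 5 + \frac{1}{s}$ ($j{\left(s \right)} = 5 + 1 \frac{1}{s} = 5 + \frac{1}{s}$)
$\left(V{\left(j{\left(-4 \right)} \right)} + 426686\right) \left(\left(-56\right) 31 \left(-56\right) - 396525\right) = \left(\left(5 + \frac{1}{-4}\right)^{2} + 426686\right) \left(\left(-56\right) 31 \left(-56\right) - 396525\right) = \left(\left(5 - \frac{1}{4}\right)^{2} + 426686\right) \left(\left(-1736\right) \left(-56\right) - 396525\right) = \left(\left(\frac{19}{4}\right)^{2} + 426686\right) \left(97216 - 396525\right) = \left(\frac{361}{16} + 426686\right) \left(-299309\right) = \frac{6827337}{16} \left(-299309\right) = - \frac{2043483410133}{16}$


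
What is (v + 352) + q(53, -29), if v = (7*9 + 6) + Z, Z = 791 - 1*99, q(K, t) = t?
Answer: 1084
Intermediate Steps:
Z = 692 (Z = 791 - 99 = 692)
v = 761 (v = (7*9 + 6) + 692 = (63 + 6) + 692 = 69 + 692 = 761)
(v + 352) + q(53, -29) = (761 + 352) - 29 = 1113 - 29 = 1084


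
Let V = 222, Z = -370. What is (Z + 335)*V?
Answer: -7770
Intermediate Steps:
(Z + 335)*V = (-370 + 335)*222 = -35*222 = -7770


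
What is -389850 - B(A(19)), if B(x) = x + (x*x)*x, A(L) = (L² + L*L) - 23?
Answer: -341922648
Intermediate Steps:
A(L) = -23 + 2*L² (A(L) = (L² + L²) - 23 = 2*L² - 23 = -23 + 2*L²)
B(x) = x + x³ (B(x) = x + x²*x = x + x³)
-389850 - B(A(19)) = -389850 - ((-23 + 2*19²) + (-23 + 2*19²)³) = -389850 - ((-23 + 2*361) + (-23 + 2*361)³) = -389850 - ((-23 + 722) + (-23 + 722)³) = -389850 - (699 + 699³) = -389850 - (699 + 341532099) = -389850 - 1*341532798 = -389850 - 341532798 = -341922648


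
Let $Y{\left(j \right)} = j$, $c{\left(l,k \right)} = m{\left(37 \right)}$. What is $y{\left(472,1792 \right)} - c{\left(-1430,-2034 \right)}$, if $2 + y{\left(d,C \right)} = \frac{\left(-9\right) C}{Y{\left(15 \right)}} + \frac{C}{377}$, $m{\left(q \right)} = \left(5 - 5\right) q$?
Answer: $- \frac{2021562}{1885} \approx -1072.4$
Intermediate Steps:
$m{\left(q \right)} = 0$ ($m{\left(q \right)} = 0 q = 0$)
$c{\left(l,k \right)} = 0$
$y{\left(d,C \right)} = -2 - \frac{1126 C}{1885}$ ($y{\left(d,C \right)} = -2 + \left(\frac{\left(-9\right) C}{15} + \frac{C}{377}\right) = -2 + \left(- 9 C \frac{1}{15} + C \frac{1}{377}\right) = -2 + \left(- \frac{3 C}{5} + \frac{C}{377}\right) = -2 - \frac{1126 C}{1885}$)
$y{\left(472,1792 \right)} - c{\left(-1430,-2034 \right)} = \left(-2 - \frac{2017792}{1885}\right) - 0 = \left(-2 - \frac{2017792}{1885}\right) + 0 = - \frac{2021562}{1885} + 0 = - \frac{2021562}{1885}$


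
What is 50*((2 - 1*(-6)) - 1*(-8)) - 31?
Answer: 769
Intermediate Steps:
50*((2 - 1*(-6)) - 1*(-8)) - 31 = 50*((2 + 6) + 8) - 31 = 50*(8 + 8) - 31 = 50*16 - 31 = 800 - 31 = 769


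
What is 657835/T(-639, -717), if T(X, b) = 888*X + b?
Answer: -657835/568149 ≈ -1.1579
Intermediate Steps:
T(X, b) = b + 888*X
657835/T(-639, -717) = 657835/(-717 + 888*(-639)) = 657835/(-717 - 567432) = 657835/(-568149) = 657835*(-1/568149) = -657835/568149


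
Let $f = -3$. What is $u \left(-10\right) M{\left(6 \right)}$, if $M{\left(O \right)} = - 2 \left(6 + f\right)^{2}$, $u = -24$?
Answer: $-4320$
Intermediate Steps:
$M{\left(O \right)} = -18$ ($M{\left(O \right)} = - 2 \left(6 - 3\right)^{2} = - 2 \cdot 3^{2} = \left(-2\right) 9 = -18$)
$u \left(-10\right) M{\left(6 \right)} = \left(-24\right) \left(-10\right) \left(-18\right) = 240 \left(-18\right) = -4320$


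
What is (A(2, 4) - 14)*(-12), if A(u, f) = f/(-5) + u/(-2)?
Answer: 948/5 ≈ 189.60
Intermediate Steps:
A(u, f) = -u/2 - f/5 (A(u, f) = f*(-⅕) + u*(-½) = -f/5 - u/2 = -u/2 - f/5)
(A(2, 4) - 14)*(-12) = ((-½*2 - ⅕*4) - 14)*(-12) = ((-1 - ⅘) - 14)*(-12) = (-9/5 - 14)*(-12) = -79/5*(-12) = 948/5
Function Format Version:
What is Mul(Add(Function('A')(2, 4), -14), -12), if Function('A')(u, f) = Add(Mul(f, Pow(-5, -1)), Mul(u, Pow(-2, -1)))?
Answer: Rational(948, 5) ≈ 189.60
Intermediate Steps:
Function('A')(u, f) = Add(Mul(Rational(-1, 2), u), Mul(Rational(-1, 5), f)) (Function('A')(u, f) = Add(Mul(f, Rational(-1, 5)), Mul(u, Rational(-1, 2))) = Add(Mul(Rational(-1, 5), f), Mul(Rational(-1, 2), u)) = Add(Mul(Rational(-1, 2), u), Mul(Rational(-1, 5), f)))
Mul(Add(Function('A')(2, 4), -14), -12) = Mul(Add(Add(Mul(Rational(-1, 2), 2), Mul(Rational(-1, 5), 4)), -14), -12) = Mul(Add(Add(-1, Rational(-4, 5)), -14), -12) = Mul(Add(Rational(-9, 5), -14), -12) = Mul(Rational(-79, 5), -12) = Rational(948, 5)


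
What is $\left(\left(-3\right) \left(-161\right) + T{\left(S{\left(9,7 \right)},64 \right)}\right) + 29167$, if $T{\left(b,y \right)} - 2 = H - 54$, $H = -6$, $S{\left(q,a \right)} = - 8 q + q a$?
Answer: $29592$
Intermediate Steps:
$S{\left(q,a \right)} = - 8 q + a q$
$T{\left(b,y \right)} = -58$ ($T{\left(b,y \right)} = 2 - 60 = -58$)
$\left(\left(-3\right) \left(-161\right) + T{\left(S{\left(9,7 \right)},64 \right)}\right) + 29167 = \left(\left(-3\right) \left(-161\right) - 58\right) + 29167 = \left(483 - 58\right) + 29167 = 425 + 29167 = 29592$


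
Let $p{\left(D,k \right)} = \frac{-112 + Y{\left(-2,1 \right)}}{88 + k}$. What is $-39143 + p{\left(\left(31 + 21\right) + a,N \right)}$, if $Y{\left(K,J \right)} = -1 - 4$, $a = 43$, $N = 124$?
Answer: $- \frac{8298433}{212} \approx -39144.0$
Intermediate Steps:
$Y{\left(K,J \right)} = -5$
$p{\left(D,k \right)} = - \frac{117}{88 + k}$ ($p{\left(D,k \right)} = \frac{-112 - 5}{88 + k} = - \frac{117}{88 + k}$)
$-39143 + p{\left(\left(31 + 21\right) + a,N \right)} = -39143 - \frac{117}{88 + 124} = -39143 - \frac{117}{212} = - \frac{8298433}{212}$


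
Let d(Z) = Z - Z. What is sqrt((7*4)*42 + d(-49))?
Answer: 14*sqrt(6) ≈ 34.293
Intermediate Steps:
d(Z) = 0
sqrt((7*4)*42 + d(-49)) = sqrt((7*4)*42 + 0) = sqrt(28*42 + 0) = sqrt(1176 + 0) = sqrt(1176) = 14*sqrt(6)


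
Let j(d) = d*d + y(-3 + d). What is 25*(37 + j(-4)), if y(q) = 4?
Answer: 1425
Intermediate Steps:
j(d) = 4 + d² (j(d) = d*d + 4 = d² + 4 = 4 + d²)
25*(37 + j(-4)) = 25*(37 + (4 + (-4)²)) = 25*(37 + (4 + 16)) = 25*(37 + 20) = 25*57 = 1425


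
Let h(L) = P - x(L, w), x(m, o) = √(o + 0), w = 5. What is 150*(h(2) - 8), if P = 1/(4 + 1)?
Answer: -1170 - 150*√5 ≈ -1505.4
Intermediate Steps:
x(m, o) = √o
P = ⅕ (P = 1/5 = ⅕ ≈ 0.20000)
h(L) = ⅕ - √5
150*(h(2) - 8) = 150*((⅕ - √5) - 8) = 150*(-39/5 - √5) = -1170 - 150*√5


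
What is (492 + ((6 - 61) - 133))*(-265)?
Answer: -80560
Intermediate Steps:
(492 + ((6 - 61) - 133))*(-265) = (492 + (-55 - 133))*(-265) = (492 - 188)*(-265) = 304*(-265) = -80560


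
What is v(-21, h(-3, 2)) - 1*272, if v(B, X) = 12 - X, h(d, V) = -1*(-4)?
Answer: -264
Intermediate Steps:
h(d, V) = 4
v(-21, h(-3, 2)) - 1*272 = (12 - 1*4) - 1*272 = (12 - 4) - 272 = 8 - 272 = -264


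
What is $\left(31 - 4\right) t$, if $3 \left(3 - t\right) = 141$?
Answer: $-1188$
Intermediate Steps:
$t = -44$ ($t = 3 - 47 = -44$)
$\left(31 - 4\right) t = \left(31 - 4\right) \left(-44\right) = 27 \left(-44\right) = -1188$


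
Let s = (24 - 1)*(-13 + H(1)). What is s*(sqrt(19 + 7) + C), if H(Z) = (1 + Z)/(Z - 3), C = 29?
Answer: -9338 - 322*sqrt(26) ≈ -10980.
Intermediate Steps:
H(Z) = (1 + Z)/(-3 + Z)
s = -322 (s = (24 - 1)*(-13 + (1 + 1)/(-3 + 1)) = 23*(-13 + 2/(-2)) = 23*(-13 - 1/2*2) = 23*(-13 - 1) = 23*(-14) = -322)
s*(sqrt(19 + 7) + C) = -322*(sqrt(19 + 7) + 29) = -322*(sqrt(26) + 29) = -322*(29 + sqrt(26)) = -9338 - 322*sqrt(26)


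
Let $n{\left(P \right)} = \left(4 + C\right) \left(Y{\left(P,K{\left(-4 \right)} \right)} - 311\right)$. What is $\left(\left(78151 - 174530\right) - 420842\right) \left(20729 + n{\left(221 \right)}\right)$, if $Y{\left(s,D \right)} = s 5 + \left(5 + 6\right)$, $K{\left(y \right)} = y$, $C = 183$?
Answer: $-88581337344$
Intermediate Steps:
$Y{\left(s,D \right)} = 11 + 5 s$ ($Y{\left(s,D \right)} = 5 s + 11 = 11 + 5 s$)
$n{\left(P \right)} = -56100 + 935 P$ ($n{\left(P \right)} = \left(4 + 183\right) \left(\left(11 + 5 P\right) - 311\right) = 187 \left(-300 + 5 P\right) = -56100 + 935 P$)
$\left(\left(78151 - 174530\right) - 420842\right) \left(20729 + n{\left(221 \right)}\right) = \left(\left(78151 - 174530\right) - 420842\right) \left(20729 + \left(-56100 + 935 \cdot 221\right)\right) = \left(-96379 - 420842\right) \left(20729 + \left(-56100 + 206635\right)\right) = - 517221 \left(20729 + 150535\right) = \left(-517221\right) 171264 = -88581337344$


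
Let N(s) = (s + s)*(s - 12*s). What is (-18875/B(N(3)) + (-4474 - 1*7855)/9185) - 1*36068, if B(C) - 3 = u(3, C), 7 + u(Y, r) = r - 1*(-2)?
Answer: -2643440597/73480 ≈ -35975.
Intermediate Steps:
u(Y, r) = -5 + r (u(Y, r) = -7 + (r - 1*(-2)) = -7 + (r + 2) = -7 + (2 + r) = -5 + r)
N(s) = -22*s**2 (N(s) = (2*s)*(-11*s) = -22*s**2)
B(C) = -2 + C (B(C) = 3 + (-5 + C) = -2 + C)
(-18875/B(N(3)) + (-4474 - 1*7855)/9185) - 1*36068 = (-18875/(-2 - 22*3**2) + (-4474 - 1*7855)/9185) - 1*36068 = (-18875/(-2 - 22*9) + (-4474 - 7855)*(1/9185)) - 36068 = (-18875/(-2 - 198) - 12329*1/9185) - 36068 = (-18875/(-200) - 12329/9185) - 36068 = (-18875*(-1/200) - 12329/9185) - 36068 = (755/8 - 12329/9185) - 36068 = 6836043/73480 - 36068 = -2643440597/73480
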